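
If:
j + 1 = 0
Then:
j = -1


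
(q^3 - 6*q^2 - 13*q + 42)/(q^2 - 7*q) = q + 1 - 6/q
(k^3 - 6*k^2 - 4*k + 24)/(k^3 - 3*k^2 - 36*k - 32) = (-k^3 + 6*k^2 + 4*k - 24)/(-k^3 + 3*k^2 + 36*k + 32)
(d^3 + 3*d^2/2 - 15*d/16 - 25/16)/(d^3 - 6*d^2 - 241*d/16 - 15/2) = (4*d^2 + d - 5)/(4*d^2 - 29*d - 24)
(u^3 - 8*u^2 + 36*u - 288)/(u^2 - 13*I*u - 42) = (u^2 + u*(-8 + 6*I) - 48*I)/(u - 7*I)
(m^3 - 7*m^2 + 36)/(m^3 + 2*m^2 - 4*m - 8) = (m^2 - 9*m + 18)/(m^2 - 4)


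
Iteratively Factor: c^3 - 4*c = (c - 2)*(c^2 + 2*c) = c*(c - 2)*(c + 2)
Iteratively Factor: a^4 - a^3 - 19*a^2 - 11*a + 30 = (a - 1)*(a^3 - 19*a - 30) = (a - 1)*(a + 3)*(a^2 - 3*a - 10) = (a - 1)*(a + 2)*(a + 3)*(a - 5)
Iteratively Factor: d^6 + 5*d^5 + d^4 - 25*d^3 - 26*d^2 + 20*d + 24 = (d + 3)*(d^5 + 2*d^4 - 5*d^3 - 10*d^2 + 4*d + 8) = (d + 2)*(d + 3)*(d^4 - 5*d^2 + 4) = (d - 1)*(d + 2)*(d + 3)*(d^3 + d^2 - 4*d - 4) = (d - 1)*(d + 1)*(d + 2)*(d + 3)*(d^2 - 4) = (d - 1)*(d + 1)*(d + 2)^2*(d + 3)*(d - 2)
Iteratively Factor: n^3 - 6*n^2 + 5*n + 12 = (n - 3)*(n^2 - 3*n - 4) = (n - 4)*(n - 3)*(n + 1)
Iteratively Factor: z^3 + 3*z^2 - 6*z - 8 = (z + 4)*(z^2 - z - 2) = (z - 2)*(z + 4)*(z + 1)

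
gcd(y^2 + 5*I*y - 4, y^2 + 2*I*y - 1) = y + I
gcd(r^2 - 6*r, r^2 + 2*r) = r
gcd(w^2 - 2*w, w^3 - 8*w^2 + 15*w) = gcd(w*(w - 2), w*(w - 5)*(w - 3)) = w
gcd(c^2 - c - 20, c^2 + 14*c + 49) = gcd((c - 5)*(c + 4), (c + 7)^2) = 1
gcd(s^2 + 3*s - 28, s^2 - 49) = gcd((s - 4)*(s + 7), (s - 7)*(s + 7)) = s + 7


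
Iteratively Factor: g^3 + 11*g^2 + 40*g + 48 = (g + 4)*(g^2 + 7*g + 12) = (g + 4)^2*(g + 3)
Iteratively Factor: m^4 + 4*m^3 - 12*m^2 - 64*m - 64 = (m + 2)*(m^3 + 2*m^2 - 16*m - 32) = (m + 2)^2*(m^2 - 16) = (m - 4)*(m + 2)^2*(m + 4)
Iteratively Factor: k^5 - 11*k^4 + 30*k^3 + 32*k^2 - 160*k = (k - 4)*(k^4 - 7*k^3 + 2*k^2 + 40*k) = (k - 5)*(k - 4)*(k^3 - 2*k^2 - 8*k) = (k - 5)*(k - 4)^2*(k^2 + 2*k) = k*(k - 5)*(k - 4)^2*(k + 2)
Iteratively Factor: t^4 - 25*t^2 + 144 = (t - 3)*(t^3 + 3*t^2 - 16*t - 48) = (t - 3)*(t + 4)*(t^2 - t - 12) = (t - 3)*(t + 3)*(t + 4)*(t - 4)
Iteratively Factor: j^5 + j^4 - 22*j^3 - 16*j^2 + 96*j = (j - 2)*(j^4 + 3*j^3 - 16*j^2 - 48*j) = (j - 2)*(j + 3)*(j^3 - 16*j) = (j - 4)*(j - 2)*(j + 3)*(j^2 + 4*j) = (j - 4)*(j - 2)*(j + 3)*(j + 4)*(j)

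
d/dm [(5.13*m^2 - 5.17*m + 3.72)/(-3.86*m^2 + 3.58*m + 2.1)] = (-1.5908*m^2 + 50.2644*m - 24.1746)/(14.8996*m^4 - 27.6376*m^3 - 3.3956*m^2 + 15.036*m + 4.41)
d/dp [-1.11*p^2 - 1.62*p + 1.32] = -2.22*p - 1.62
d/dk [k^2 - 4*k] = 2*k - 4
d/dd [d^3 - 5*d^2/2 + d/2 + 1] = 3*d^2 - 5*d + 1/2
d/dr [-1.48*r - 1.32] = -1.48000000000000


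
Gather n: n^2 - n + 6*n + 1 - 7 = n^2 + 5*n - 6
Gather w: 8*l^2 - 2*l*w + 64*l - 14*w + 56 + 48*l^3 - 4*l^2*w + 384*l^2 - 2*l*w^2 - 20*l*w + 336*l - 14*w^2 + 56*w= 48*l^3 + 392*l^2 + 400*l + w^2*(-2*l - 14) + w*(-4*l^2 - 22*l + 42) + 56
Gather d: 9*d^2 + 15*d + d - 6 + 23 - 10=9*d^2 + 16*d + 7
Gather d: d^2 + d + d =d^2 + 2*d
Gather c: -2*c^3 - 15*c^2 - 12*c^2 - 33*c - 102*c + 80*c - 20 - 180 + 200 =-2*c^3 - 27*c^2 - 55*c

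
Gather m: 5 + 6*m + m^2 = m^2 + 6*m + 5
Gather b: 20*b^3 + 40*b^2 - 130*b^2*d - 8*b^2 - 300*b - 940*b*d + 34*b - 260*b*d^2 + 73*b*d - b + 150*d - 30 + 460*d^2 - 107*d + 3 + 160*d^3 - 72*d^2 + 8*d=20*b^3 + b^2*(32 - 130*d) + b*(-260*d^2 - 867*d - 267) + 160*d^3 + 388*d^2 + 51*d - 27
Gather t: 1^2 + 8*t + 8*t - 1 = 16*t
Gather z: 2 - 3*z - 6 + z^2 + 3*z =z^2 - 4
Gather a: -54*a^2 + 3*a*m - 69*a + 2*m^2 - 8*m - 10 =-54*a^2 + a*(3*m - 69) + 2*m^2 - 8*m - 10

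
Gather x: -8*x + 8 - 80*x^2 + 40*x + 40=-80*x^2 + 32*x + 48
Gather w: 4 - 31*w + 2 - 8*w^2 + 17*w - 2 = -8*w^2 - 14*w + 4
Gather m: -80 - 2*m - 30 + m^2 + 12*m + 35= m^2 + 10*m - 75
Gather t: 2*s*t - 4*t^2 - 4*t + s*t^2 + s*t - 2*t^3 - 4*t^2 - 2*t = -2*t^3 + t^2*(s - 8) + t*(3*s - 6)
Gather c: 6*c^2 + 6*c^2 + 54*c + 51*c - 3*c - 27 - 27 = 12*c^2 + 102*c - 54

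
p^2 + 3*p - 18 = (p - 3)*(p + 6)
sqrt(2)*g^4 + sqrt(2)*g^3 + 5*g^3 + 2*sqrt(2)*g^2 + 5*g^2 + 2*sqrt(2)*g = g*(g + 1)*(g + 2*sqrt(2))*(sqrt(2)*g + 1)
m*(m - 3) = m^2 - 3*m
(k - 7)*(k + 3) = k^2 - 4*k - 21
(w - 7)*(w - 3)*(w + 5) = w^3 - 5*w^2 - 29*w + 105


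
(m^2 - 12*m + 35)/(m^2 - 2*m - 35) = (m - 5)/(m + 5)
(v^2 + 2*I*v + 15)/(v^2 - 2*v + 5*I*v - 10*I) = (v - 3*I)/(v - 2)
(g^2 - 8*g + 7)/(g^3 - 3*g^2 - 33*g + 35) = 1/(g + 5)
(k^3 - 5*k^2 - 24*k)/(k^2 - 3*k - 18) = k*(k - 8)/(k - 6)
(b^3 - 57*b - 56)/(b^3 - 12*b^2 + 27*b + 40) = (b + 7)/(b - 5)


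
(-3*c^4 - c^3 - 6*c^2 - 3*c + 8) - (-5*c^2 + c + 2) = -3*c^4 - c^3 - c^2 - 4*c + 6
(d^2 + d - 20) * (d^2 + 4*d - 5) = d^4 + 5*d^3 - 21*d^2 - 85*d + 100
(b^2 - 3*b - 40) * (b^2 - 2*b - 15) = b^4 - 5*b^3 - 49*b^2 + 125*b + 600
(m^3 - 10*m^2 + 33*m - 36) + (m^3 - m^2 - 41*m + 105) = 2*m^3 - 11*m^2 - 8*m + 69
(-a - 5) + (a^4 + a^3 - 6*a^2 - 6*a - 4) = a^4 + a^3 - 6*a^2 - 7*a - 9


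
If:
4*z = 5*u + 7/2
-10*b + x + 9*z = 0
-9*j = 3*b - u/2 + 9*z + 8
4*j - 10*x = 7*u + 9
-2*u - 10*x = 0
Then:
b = -36149/40504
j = 14159/40504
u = -15395/10126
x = 3079/10126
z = -20767/20252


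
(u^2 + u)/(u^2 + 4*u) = (u + 1)/(u + 4)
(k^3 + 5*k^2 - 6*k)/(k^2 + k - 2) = k*(k + 6)/(k + 2)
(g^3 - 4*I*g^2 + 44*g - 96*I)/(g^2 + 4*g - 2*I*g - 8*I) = (g^2 - 2*I*g + 48)/(g + 4)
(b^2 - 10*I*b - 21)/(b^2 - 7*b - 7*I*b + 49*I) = (b - 3*I)/(b - 7)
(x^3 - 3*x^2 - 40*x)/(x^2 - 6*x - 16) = x*(x + 5)/(x + 2)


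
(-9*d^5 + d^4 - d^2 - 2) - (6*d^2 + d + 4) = -9*d^5 + d^4 - 7*d^2 - d - 6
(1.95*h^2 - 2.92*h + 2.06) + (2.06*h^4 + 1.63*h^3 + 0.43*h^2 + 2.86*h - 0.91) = 2.06*h^4 + 1.63*h^3 + 2.38*h^2 - 0.0600000000000001*h + 1.15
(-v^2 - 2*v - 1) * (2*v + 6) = -2*v^3 - 10*v^2 - 14*v - 6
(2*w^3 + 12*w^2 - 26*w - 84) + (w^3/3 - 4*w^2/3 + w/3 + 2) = 7*w^3/3 + 32*w^2/3 - 77*w/3 - 82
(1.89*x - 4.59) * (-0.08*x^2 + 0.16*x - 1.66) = -0.1512*x^3 + 0.6696*x^2 - 3.8718*x + 7.6194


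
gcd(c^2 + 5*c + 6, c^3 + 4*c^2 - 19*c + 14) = 1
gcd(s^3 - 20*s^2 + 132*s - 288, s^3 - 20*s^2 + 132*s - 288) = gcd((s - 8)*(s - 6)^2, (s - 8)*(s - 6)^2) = s^3 - 20*s^2 + 132*s - 288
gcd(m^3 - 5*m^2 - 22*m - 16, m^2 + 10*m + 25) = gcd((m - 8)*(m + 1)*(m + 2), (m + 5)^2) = 1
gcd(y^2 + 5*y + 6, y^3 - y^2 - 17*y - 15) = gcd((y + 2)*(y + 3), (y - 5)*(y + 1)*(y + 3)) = y + 3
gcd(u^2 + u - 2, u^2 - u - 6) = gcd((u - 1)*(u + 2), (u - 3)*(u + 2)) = u + 2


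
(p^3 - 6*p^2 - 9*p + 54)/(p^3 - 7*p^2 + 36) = (p + 3)/(p + 2)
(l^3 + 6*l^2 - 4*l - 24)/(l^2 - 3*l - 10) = (l^2 + 4*l - 12)/(l - 5)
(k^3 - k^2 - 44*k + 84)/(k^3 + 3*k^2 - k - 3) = (k^3 - k^2 - 44*k + 84)/(k^3 + 3*k^2 - k - 3)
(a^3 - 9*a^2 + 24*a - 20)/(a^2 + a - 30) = (a^2 - 4*a + 4)/(a + 6)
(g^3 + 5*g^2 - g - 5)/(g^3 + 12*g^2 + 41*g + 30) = (g - 1)/(g + 6)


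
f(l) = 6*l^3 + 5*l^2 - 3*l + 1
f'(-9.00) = 1365.00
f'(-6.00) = 585.00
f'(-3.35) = 165.50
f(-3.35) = -158.41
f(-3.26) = -143.96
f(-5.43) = -795.90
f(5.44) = 1098.58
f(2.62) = 135.37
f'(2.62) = 146.76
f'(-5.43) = 473.43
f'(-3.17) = 146.18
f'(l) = 18*l^2 + 10*l - 3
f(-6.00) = -1097.00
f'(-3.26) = 155.70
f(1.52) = 29.06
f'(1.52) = 53.79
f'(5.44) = 584.08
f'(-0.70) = -1.18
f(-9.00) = -3941.00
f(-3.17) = -130.38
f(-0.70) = 3.49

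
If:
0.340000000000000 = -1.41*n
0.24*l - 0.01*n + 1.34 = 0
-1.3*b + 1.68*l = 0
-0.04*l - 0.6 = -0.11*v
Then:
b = -7.23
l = -5.59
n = -0.24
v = 3.42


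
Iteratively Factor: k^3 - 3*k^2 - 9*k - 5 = (k + 1)*(k^2 - 4*k - 5) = (k - 5)*(k + 1)*(k + 1)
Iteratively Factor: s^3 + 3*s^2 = (s + 3)*(s^2) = s*(s + 3)*(s)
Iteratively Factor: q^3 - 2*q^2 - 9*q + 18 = (q - 2)*(q^2 - 9) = (q - 2)*(q + 3)*(q - 3)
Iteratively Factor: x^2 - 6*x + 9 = (x - 3)*(x - 3)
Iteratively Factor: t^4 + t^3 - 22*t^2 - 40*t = (t)*(t^3 + t^2 - 22*t - 40) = t*(t + 4)*(t^2 - 3*t - 10) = t*(t - 5)*(t + 4)*(t + 2)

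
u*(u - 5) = u^2 - 5*u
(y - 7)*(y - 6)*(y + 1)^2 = y^4 - 11*y^3 + 17*y^2 + 71*y + 42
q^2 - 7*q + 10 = (q - 5)*(q - 2)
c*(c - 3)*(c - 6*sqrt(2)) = c^3 - 6*sqrt(2)*c^2 - 3*c^2 + 18*sqrt(2)*c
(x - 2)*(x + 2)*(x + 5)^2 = x^4 + 10*x^3 + 21*x^2 - 40*x - 100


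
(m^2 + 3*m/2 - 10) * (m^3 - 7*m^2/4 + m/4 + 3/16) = m^5 - m^4/4 - 99*m^3/8 + 289*m^2/16 - 71*m/32 - 15/8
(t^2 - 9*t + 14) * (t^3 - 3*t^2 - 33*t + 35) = t^5 - 12*t^4 + 8*t^3 + 290*t^2 - 777*t + 490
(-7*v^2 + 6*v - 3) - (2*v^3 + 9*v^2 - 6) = -2*v^3 - 16*v^2 + 6*v + 3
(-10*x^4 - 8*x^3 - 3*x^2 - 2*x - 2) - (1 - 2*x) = -10*x^4 - 8*x^3 - 3*x^2 - 3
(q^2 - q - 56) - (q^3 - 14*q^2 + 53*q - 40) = -q^3 + 15*q^2 - 54*q - 16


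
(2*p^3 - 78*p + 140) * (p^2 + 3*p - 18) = 2*p^5 + 6*p^4 - 114*p^3 - 94*p^2 + 1824*p - 2520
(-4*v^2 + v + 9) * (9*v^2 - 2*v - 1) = -36*v^4 + 17*v^3 + 83*v^2 - 19*v - 9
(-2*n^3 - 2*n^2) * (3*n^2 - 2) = -6*n^5 - 6*n^4 + 4*n^3 + 4*n^2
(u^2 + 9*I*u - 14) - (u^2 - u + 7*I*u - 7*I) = u + 2*I*u - 14 + 7*I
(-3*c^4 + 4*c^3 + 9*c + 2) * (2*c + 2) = -6*c^5 + 2*c^4 + 8*c^3 + 18*c^2 + 22*c + 4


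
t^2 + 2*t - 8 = (t - 2)*(t + 4)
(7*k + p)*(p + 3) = 7*k*p + 21*k + p^2 + 3*p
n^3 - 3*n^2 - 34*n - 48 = (n - 8)*(n + 2)*(n + 3)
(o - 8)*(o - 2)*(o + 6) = o^3 - 4*o^2 - 44*o + 96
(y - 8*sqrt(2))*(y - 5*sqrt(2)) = y^2 - 13*sqrt(2)*y + 80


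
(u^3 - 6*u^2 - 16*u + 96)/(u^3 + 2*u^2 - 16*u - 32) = (u - 6)/(u + 2)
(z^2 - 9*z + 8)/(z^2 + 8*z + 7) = (z^2 - 9*z + 8)/(z^2 + 8*z + 7)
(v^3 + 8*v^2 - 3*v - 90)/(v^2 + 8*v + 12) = (v^2 + 2*v - 15)/(v + 2)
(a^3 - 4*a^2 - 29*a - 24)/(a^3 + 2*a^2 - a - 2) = (a^2 - 5*a - 24)/(a^2 + a - 2)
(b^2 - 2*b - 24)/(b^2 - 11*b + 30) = (b + 4)/(b - 5)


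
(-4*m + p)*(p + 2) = -4*m*p - 8*m + p^2 + 2*p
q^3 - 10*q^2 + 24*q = q*(q - 6)*(q - 4)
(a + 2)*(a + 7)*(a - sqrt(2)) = a^3 - sqrt(2)*a^2 + 9*a^2 - 9*sqrt(2)*a + 14*a - 14*sqrt(2)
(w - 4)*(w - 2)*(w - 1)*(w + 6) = w^4 - w^3 - 28*w^2 + 76*w - 48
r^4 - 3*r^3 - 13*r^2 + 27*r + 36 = (r - 4)*(r - 3)*(r + 1)*(r + 3)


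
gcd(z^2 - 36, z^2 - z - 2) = 1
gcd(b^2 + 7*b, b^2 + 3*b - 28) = b + 7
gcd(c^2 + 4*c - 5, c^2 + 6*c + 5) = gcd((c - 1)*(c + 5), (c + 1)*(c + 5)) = c + 5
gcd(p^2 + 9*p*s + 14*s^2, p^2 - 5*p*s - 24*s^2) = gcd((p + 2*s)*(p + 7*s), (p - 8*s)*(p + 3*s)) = 1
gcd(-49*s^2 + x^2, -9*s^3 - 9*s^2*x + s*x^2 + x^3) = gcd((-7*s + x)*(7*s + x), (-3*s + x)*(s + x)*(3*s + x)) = 1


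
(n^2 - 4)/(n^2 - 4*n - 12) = (n - 2)/(n - 6)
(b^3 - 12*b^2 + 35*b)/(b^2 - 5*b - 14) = b*(b - 5)/(b + 2)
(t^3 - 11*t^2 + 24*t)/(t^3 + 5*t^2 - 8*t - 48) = t*(t - 8)/(t^2 + 8*t + 16)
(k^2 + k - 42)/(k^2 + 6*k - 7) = (k - 6)/(k - 1)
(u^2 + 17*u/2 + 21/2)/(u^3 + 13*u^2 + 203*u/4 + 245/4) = 2*(2*u + 3)/(4*u^2 + 24*u + 35)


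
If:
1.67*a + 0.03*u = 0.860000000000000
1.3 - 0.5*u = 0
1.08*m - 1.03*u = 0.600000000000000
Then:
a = 0.47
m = 3.04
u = 2.60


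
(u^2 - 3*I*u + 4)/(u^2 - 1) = (u^2 - 3*I*u + 4)/(u^2 - 1)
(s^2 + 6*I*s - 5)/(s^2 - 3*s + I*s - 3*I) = (s + 5*I)/(s - 3)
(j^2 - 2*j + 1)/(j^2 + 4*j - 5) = (j - 1)/(j + 5)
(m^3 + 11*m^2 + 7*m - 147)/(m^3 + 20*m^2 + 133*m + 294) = (m - 3)/(m + 6)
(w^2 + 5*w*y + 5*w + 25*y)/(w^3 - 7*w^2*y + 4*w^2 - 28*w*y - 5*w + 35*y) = (-w - 5*y)/(-w^2 + 7*w*y + w - 7*y)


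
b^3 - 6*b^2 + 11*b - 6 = (b - 3)*(b - 2)*(b - 1)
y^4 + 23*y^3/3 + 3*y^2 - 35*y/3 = y*(y - 1)*(y + 5/3)*(y + 7)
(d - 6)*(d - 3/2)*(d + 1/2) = d^3 - 7*d^2 + 21*d/4 + 9/2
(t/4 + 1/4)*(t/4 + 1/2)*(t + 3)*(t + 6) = t^4/16 + 3*t^3/4 + 47*t^2/16 + 9*t/2 + 9/4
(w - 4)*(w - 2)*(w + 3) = w^3 - 3*w^2 - 10*w + 24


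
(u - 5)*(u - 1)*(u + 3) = u^3 - 3*u^2 - 13*u + 15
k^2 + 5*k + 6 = (k + 2)*(k + 3)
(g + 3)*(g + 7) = g^2 + 10*g + 21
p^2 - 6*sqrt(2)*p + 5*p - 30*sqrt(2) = (p + 5)*(p - 6*sqrt(2))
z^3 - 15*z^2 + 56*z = z*(z - 8)*(z - 7)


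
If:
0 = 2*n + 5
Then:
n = -5/2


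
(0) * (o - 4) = 0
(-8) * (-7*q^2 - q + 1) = 56*q^2 + 8*q - 8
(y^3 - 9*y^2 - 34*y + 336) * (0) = 0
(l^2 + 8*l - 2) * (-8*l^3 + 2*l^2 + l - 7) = -8*l^5 - 62*l^4 + 33*l^3 - 3*l^2 - 58*l + 14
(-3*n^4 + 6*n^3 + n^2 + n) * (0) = 0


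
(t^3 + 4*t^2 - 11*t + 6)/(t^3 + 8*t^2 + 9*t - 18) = (t - 1)/(t + 3)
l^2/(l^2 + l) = l/(l + 1)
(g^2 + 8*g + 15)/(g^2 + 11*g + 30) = (g + 3)/(g + 6)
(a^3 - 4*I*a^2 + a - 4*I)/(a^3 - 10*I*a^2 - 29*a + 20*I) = (a + I)/(a - 5*I)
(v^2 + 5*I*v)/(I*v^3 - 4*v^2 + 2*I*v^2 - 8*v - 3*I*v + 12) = v*(-I*v + 5)/(v^3 + 2*v^2*(1 + 2*I) + v*(-3 + 8*I) - 12*I)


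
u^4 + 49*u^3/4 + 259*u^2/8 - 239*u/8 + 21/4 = (u - 1/2)*(u - 1/4)*(u + 6)*(u + 7)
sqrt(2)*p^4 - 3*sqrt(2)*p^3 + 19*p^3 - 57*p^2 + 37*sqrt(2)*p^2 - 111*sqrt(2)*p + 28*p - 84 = (p - 3)*(p + 2*sqrt(2))*(p + 7*sqrt(2))*(sqrt(2)*p + 1)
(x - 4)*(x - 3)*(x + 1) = x^3 - 6*x^2 + 5*x + 12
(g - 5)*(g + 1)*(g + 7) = g^3 + 3*g^2 - 33*g - 35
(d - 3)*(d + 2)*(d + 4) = d^3 + 3*d^2 - 10*d - 24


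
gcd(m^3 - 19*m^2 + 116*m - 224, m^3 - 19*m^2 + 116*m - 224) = m^3 - 19*m^2 + 116*m - 224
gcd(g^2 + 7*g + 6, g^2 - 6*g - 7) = g + 1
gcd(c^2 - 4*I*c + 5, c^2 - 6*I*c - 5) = c - 5*I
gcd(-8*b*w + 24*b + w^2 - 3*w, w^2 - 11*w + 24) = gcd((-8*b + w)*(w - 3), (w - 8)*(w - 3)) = w - 3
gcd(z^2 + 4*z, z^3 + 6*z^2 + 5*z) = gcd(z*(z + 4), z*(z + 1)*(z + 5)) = z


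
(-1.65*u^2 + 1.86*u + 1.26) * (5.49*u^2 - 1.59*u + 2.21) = -9.0585*u^4 + 12.8349*u^3 + 0.313500000000001*u^2 + 2.1072*u + 2.7846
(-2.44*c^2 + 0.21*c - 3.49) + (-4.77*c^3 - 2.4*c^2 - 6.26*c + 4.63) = -4.77*c^3 - 4.84*c^2 - 6.05*c + 1.14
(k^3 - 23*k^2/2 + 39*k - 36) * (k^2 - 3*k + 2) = k^5 - 29*k^4/2 + 151*k^3/2 - 176*k^2 + 186*k - 72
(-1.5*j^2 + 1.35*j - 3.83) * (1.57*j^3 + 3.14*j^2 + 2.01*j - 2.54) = -2.355*j^5 - 2.5905*j^4 - 4.7891*j^3 - 5.5027*j^2 - 11.1273*j + 9.7282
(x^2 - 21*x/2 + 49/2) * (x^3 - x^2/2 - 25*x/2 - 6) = x^5 - 11*x^4 + 69*x^3/4 + 113*x^2 - 973*x/4 - 147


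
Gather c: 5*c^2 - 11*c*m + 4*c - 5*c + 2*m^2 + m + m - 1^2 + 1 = 5*c^2 + c*(-11*m - 1) + 2*m^2 + 2*m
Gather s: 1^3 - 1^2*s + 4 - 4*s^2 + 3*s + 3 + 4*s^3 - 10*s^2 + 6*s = 4*s^3 - 14*s^2 + 8*s + 8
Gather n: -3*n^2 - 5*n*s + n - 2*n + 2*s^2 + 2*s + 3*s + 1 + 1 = -3*n^2 + n*(-5*s - 1) + 2*s^2 + 5*s + 2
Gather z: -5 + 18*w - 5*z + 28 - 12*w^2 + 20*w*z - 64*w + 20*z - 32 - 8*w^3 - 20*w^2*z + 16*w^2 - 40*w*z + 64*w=-8*w^3 + 4*w^2 + 18*w + z*(-20*w^2 - 20*w + 15) - 9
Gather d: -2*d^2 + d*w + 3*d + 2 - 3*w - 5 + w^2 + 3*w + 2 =-2*d^2 + d*(w + 3) + w^2 - 1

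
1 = 1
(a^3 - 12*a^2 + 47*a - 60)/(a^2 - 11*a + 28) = (a^2 - 8*a + 15)/(a - 7)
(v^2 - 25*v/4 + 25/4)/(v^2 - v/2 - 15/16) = 4*(v - 5)/(4*v + 3)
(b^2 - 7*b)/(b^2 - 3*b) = (b - 7)/(b - 3)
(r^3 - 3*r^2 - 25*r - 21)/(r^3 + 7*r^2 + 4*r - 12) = (r^3 - 3*r^2 - 25*r - 21)/(r^3 + 7*r^2 + 4*r - 12)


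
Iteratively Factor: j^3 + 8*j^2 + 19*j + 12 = (j + 1)*(j^2 + 7*j + 12) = (j + 1)*(j + 3)*(j + 4)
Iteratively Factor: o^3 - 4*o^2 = (o - 4)*(o^2) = o*(o - 4)*(o)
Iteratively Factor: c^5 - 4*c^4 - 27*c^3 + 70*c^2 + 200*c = (c - 5)*(c^4 + c^3 - 22*c^2 - 40*c) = (c - 5)*(c + 4)*(c^3 - 3*c^2 - 10*c) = c*(c - 5)*(c + 4)*(c^2 - 3*c - 10) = c*(c - 5)^2*(c + 4)*(c + 2)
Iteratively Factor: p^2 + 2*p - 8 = (p + 4)*(p - 2)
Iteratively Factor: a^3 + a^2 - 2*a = (a + 2)*(a^2 - a) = a*(a + 2)*(a - 1)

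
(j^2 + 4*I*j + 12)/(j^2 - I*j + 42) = (j - 2*I)/(j - 7*I)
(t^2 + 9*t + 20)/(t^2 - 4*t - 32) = (t + 5)/(t - 8)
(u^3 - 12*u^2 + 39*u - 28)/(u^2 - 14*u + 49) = (u^2 - 5*u + 4)/(u - 7)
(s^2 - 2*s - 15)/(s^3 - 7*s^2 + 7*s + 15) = (s + 3)/(s^2 - 2*s - 3)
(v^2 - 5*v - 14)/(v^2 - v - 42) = (v + 2)/(v + 6)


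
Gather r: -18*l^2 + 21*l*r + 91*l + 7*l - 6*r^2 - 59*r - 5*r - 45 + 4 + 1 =-18*l^2 + 98*l - 6*r^2 + r*(21*l - 64) - 40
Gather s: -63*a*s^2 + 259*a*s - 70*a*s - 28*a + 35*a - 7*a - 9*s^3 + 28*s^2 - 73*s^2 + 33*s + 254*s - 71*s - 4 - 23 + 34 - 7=-9*s^3 + s^2*(-63*a - 45) + s*(189*a + 216)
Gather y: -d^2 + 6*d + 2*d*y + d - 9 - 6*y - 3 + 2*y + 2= -d^2 + 7*d + y*(2*d - 4) - 10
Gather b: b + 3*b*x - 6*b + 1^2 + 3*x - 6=b*(3*x - 5) + 3*x - 5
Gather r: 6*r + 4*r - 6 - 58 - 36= 10*r - 100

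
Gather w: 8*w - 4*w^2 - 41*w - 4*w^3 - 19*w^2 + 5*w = -4*w^3 - 23*w^2 - 28*w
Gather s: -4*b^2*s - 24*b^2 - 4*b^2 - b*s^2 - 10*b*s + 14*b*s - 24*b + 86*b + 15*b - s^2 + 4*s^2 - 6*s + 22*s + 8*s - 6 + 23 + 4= -28*b^2 + 77*b + s^2*(3 - b) + s*(-4*b^2 + 4*b + 24) + 21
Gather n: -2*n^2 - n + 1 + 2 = -2*n^2 - n + 3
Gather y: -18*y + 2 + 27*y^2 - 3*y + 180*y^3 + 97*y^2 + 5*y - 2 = 180*y^3 + 124*y^2 - 16*y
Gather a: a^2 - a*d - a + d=a^2 + a*(-d - 1) + d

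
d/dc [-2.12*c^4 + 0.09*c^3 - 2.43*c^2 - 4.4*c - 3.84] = -8.48*c^3 + 0.27*c^2 - 4.86*c - 4.4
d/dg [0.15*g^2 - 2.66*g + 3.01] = 0.3*g - 2.66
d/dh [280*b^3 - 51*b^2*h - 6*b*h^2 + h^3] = -51*b^2 - 12*b*h + 3*h^2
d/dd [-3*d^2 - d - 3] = -6*d - 1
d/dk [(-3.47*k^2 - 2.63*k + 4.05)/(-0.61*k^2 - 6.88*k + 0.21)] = (22.2693*k^2 + 3.4836*k + 27.3117)/(0.3721*k^4 + 8.3936*k^3 + 47.0782*k^2 - 2.8896*k + 0.0441)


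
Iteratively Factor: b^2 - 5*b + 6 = (b - 3)*(b - 2)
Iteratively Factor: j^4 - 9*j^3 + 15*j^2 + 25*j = (j - 5)*(j^3 - 4*j^2 - 5*j) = (j - 5)*(j + 1)*(j^2 - 5*j) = (j - 5)^2*(j + 1)*(j)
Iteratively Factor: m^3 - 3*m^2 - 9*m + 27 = (m + 3)*(m^2 - 6*m + 9) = (m - 3)*(m + 3)*(m - 3)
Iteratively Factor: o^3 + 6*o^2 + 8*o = (o)*(o^2 + 6*o + 8) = o*(o + 2)*(o + 4)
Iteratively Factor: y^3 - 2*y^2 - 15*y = (y - 5)*(y^2 + 3*y) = (y - 5)*(y + 3)*(y)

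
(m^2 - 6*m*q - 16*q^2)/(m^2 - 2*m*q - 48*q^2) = (m + 2*q)/(m + 6*q)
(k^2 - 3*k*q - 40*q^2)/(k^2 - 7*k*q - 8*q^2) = (k + 5*q)/(k + q)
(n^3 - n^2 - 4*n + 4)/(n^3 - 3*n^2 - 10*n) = (n^2 - 3*n + 2)/(n*(n - 5))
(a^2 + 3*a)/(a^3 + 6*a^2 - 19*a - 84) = a/(a^2 + 3*a - 28)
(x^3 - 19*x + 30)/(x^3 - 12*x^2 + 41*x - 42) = (x + 5)/(x - 7)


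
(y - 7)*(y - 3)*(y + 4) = y^3 - 6*y^2 - 19*y + 84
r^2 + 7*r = r*(r + 7)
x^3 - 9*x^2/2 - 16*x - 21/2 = (x - 7)*(x + 1)*(x + 3/2)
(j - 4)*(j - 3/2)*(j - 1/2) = j^3 - 6*j^2 + 35*j/4 - 3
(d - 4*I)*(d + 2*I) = d^2 - 2*I*d + 8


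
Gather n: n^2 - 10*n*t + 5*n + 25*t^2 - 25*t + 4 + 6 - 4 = n^2 + n*(5 - 10*t) + 25*t^2 - 25*t + 6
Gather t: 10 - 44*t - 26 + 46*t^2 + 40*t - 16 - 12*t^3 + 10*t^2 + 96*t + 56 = -12*t^3 + 56*t^2 + 92*t + 24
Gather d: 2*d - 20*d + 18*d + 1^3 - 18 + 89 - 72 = 0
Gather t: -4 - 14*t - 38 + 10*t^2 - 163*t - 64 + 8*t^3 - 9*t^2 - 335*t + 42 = 8*t^3 + t^2 - 512*t - 64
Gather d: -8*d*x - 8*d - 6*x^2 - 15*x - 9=d*(-8*x - 8) - 6*x^2 - 15*x - 9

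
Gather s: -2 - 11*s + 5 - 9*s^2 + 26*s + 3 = -9*s^2 + 15*s + 6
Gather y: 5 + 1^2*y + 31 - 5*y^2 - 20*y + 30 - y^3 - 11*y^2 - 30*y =-y^3 - 16*y^2 - 49*y + 66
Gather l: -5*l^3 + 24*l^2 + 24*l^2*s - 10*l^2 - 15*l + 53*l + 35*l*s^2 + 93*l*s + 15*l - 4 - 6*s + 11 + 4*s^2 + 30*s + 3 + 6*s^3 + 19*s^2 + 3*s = -5*l^3 + l^2*(24*s + 14) + l*(35*s^2 + 93*s + 53) + 6*s^3 + 23*s^2 + 27*s + 10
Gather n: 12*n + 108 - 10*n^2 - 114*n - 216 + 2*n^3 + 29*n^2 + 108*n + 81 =2*n^3 + 19*n^2 + 6*n - 27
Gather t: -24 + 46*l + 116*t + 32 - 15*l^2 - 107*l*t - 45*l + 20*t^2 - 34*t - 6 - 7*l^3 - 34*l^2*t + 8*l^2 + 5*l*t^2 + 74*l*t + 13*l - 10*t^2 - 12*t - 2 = -7*l^3 - 7*l^2 + 14*l + t^2*(5*l + 10) + t*(-34*l^2 - 33*l + 70)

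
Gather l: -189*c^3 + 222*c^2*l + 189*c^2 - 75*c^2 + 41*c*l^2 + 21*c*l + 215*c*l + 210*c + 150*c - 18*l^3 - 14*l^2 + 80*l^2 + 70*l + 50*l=-189*c^3 + 114*c^2 + 360*c - 18*l^3 + l^2*(41*c + 66) + l*(222*c^2 + 236*c + 120)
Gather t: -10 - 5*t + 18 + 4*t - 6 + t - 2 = 0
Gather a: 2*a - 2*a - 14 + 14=0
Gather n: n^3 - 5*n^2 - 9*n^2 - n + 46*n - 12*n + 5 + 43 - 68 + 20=n^3 - 14*n^2 + 33*n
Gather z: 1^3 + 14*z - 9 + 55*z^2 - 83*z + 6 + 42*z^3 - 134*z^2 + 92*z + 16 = 42*z^3 - 79*z^2 + 23*z + 14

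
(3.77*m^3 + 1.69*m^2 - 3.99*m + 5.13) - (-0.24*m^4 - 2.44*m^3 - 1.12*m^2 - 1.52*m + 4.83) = 0.24*m^4 + 6.21*m^3 + 2.81*m^2 - 2.47*m + 0.3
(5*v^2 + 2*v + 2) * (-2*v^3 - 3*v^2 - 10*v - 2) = -10*v^5 - 19*v^4 - 60*v^3 - 36*v^2 - 24*v - 4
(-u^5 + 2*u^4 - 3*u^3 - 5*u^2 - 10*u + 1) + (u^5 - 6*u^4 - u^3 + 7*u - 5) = -4*u^4 - 4*u^3 - 5*u^2 - 3*u - 4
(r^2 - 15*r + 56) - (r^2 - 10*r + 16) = 40 - 5*r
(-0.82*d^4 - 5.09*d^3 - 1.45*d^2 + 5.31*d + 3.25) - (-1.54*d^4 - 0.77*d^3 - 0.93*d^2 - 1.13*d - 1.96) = 0.72*d^4 - 4.32*d^3 - 0.52*d^2 + 6.44*d + 5.21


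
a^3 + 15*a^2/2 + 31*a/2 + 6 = (a + 1/2)*(a + 3)*(a + 4)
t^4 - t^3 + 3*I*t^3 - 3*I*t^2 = t^2*(t - 1)*(t + 3*I)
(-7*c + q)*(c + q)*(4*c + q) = -28*c^3 - 31*c^2*q - 2*c*q^2 + q^3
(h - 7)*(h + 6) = h^2 - h - 42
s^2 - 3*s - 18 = (s - 6)*(s + 3)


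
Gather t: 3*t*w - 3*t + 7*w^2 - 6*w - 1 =t*(3*w - 3) + 7*w^2 - 6*w - 1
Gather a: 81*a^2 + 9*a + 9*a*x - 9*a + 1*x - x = 81*a^2 + 9*a*x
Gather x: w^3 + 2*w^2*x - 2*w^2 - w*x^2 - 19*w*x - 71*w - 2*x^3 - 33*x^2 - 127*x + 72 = w^3 - 2*w^2 - 71*w - 2*x^3 + x^2*(-w - 33) + x*(2*w^2 - 19*w - 127) + 72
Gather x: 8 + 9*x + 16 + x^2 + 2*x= x^2 + 11*x + 24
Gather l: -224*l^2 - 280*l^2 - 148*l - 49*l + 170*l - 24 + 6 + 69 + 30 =-504*l^2 - 27*l + 81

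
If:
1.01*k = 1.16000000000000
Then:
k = 1.15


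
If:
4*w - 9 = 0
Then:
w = 9/4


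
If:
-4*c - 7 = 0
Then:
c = -7/4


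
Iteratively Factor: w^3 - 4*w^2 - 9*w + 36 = (w - 3)*(w^2 - w - 12) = (w - 4)*(w - 3)*(w + 3)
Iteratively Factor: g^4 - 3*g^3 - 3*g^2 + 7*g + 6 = (g + 1)*(g^3 - 4*g^2 + g + 6) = (g + 1)^2*(g^2 - 5*g + 6) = (g - 2)*(g + 1)^2*(g - 3)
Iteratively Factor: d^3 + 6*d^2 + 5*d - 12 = (d + 4)*(d^2 + 2*d - 3) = (d + 3)*(d + 4)*(d - 1)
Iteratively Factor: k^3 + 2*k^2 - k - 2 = (k + 1)*(k^2 + k - 2) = (k + 1)*(k + 2)*(k - 1)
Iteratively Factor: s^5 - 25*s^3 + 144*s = (s - 4)*(s^4 + 4*s^3 - 9*s^2 - 36*s) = (s - 4)*(s - 3)*(s^3 + 7*s^2 + 12*s) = s*(s - 4)*(s - 3)*(s^2 + 7*s + 12) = s*(s - 4)*(s - 3)*(s + 4)*(s + 3)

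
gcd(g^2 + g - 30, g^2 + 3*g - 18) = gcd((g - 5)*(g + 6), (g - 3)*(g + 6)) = g + 6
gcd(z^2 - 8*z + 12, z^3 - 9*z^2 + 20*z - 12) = z^2 - 8*z + 12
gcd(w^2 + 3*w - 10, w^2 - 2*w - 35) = w + 5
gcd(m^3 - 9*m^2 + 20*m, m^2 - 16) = m - 4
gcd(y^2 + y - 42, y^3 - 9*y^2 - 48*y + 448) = y + 7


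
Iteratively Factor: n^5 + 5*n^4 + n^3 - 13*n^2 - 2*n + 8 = (n + 1)*(n^4 + 4*n^3 - 3*n^2 - 10*n + 8) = (n + 1)*(n + 2)*(n^3 + 2*n^2 - 7*n + 4) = (n - 1)*(n + 1)*(n + 2)*(n^2 + 3*n - 4) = (n - 1)*(n + 1)*(n + 2)*(n + 4)*(n - 1)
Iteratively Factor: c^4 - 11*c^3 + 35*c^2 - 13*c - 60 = (c + 1)*(c^3 - 12*c^2 + 47*c - 60) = (c - 5)*(c + 1)*(c^2 - 7*c + 12) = (c - 5)*(c - 4)*(c + 1)*(c - 3)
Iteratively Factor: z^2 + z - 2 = (z - 1)*(z + 2)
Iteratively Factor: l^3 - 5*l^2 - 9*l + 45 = (l + 3)*(l^2 - 8*l + 15) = (l - 5)*(l + 3)*(l - 3)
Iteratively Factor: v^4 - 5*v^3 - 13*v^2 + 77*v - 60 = (v + 4)*(v^3 - 9*v^2 + 23*v - 15) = (v - 3)*(v + 4)*(v^2 - 6*v + 5) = (v - 3)*(v - 1)*(v + 4)*(v - 5)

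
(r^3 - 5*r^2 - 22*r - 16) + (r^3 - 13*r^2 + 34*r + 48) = 2*r^3 - 18*r^2 + 12*r + 32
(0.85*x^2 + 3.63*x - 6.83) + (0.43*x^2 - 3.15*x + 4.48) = 1.28*x^2 + 0.48*x - 2.35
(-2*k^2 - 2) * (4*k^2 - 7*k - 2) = -8*k^4 + 14*k^3 - 4*k^2 + 14*k + 4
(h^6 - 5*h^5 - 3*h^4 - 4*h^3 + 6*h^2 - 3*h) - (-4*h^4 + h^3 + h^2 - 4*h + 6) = h^6 - 5*h^5 + h^4 - 5*h^3 + 5*h^2 + h - 6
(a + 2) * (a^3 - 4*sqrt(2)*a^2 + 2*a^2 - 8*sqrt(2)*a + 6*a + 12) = a^4 - 4*sqrt(2)*a^3 + 4*a^3 - 16*sqrt(2)*a^2 + 10*a^2 - 16*sqrt(2)*a + 24*a + 24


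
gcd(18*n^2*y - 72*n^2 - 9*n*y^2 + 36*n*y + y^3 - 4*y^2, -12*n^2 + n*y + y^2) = -3*n + y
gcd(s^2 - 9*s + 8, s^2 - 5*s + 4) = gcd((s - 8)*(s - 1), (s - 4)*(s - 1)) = s - 1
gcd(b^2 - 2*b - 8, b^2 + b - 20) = b - 4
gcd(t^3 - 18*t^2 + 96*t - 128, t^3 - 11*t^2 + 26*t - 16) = t^2 - 10*t + 16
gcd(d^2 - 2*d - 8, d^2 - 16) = d - 4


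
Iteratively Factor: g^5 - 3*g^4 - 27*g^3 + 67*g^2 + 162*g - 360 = (g - 3)*(g^4 - 27*g^2 - 14*g + 120) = (g - 3)*(g - 2)*(g^3 + 2*g^2 - 23*g - 60) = (g - 3)*(g - 2)*(g + 3)*(g^2 - g - 20) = (g - 3)*(g - 2)*(g + 3)*(g + 4)*(g - 5)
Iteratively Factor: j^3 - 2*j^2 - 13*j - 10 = (j + 1)*(j^2 - 3*j - 10) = (j + 1)*(j + 2)*(j - 5)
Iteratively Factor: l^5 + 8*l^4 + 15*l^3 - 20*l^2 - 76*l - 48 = (l + 1)*(l^4 + 7*l^3 + 8*l^2 - 28*l - 48) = (l + 1)*(l + 4)*(l^3 + 3*l^2 - 4*l - 12) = (l + 1)*(l + 2)*(l + 4)*(l^2 + l - 6) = (l - 2)*(l + 1)*(l + 2)*(l + 4)*(l + 3)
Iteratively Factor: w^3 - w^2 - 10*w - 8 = (w - 4)*(w^2 + 3*w + 2) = (w - 4)*(w + 1)*(w + 2)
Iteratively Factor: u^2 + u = (u)*(u + 1)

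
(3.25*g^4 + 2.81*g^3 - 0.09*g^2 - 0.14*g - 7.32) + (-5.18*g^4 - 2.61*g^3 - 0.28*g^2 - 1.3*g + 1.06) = -1.93*g^4 + 0.2*g^3 - 0.37*g^2 - 1.44*g - 6.26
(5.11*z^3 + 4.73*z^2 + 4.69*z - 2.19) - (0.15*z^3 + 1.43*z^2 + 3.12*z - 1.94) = 4.96*z^3 + 3.3*z^2 + 1.57*z - 0.25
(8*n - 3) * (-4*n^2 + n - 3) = -32*n^3 + 20*n^2 - 27*n + 9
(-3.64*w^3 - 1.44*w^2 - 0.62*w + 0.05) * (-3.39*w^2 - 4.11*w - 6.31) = 12.3396*w^5 + 19.842*w^4 + 30.9886*w^3 + 11.4651*w^2 + 3.7067*w - 0.3155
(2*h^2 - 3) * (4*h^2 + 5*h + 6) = 8*h^4 + 10*h^3 - 15*h - 18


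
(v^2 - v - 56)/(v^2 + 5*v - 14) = (v - 8)/(v - 2)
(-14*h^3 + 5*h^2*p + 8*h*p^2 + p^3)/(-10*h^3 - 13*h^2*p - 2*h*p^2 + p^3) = (-7*h^2 + 6*h*p + p^2)/(-5*h^2 - 4*h*p + p^2)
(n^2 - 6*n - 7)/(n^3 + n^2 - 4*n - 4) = (n - 7)/(n^2 - 4)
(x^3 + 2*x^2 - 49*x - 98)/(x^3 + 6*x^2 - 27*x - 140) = (x^2 - 5*x - 14)/(x^2 - x - 20)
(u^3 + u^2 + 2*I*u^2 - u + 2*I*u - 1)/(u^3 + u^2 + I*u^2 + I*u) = (u + I)/u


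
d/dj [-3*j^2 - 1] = -6*j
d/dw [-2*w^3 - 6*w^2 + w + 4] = -6*w^2 - 12*w + 1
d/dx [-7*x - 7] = -7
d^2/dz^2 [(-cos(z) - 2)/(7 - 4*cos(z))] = 15*(4*sin(z)^2 - 7*cos(z) + 4)/(4*cos(z) - 7)^3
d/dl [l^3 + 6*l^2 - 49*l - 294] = 3*l^2 + 12*l - 49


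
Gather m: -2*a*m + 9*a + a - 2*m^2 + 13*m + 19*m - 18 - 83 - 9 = 10*a - 2*m^2 + m*(32 - 2*a) - 110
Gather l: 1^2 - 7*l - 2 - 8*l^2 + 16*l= -8*l^2 + 9*l - 1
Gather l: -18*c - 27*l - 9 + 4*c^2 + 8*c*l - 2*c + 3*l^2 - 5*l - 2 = 4*c^2 - 20*c + 3*l^2 + l*(8*c - 32) - 11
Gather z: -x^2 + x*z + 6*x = -x^2 + x*z + 6*x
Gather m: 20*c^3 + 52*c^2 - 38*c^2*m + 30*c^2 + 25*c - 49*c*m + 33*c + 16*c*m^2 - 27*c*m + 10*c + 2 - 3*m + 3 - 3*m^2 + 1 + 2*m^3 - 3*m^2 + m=20*c^3 + 82*c^2 + 68*c + 2*m^3 + m^2*(16*c - 6) + m*(-38*c^2 - 76*c - 2) + 6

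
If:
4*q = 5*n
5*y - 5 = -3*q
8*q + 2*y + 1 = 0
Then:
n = -6/17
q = -15/34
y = 43/34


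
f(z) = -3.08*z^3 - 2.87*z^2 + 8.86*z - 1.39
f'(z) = -9.24*z^2 - 5.74*z + 8.86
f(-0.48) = -5.96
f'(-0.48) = 9.49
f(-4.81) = 232.35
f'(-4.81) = -177.31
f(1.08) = 0.95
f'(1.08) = -8.12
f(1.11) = 0.70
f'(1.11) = -8.90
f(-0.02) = -1.57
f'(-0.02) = 8.97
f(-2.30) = 0.52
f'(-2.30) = -26.82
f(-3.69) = 81.59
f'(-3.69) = -95.77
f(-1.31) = -11.00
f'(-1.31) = 0.52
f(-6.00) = 507.41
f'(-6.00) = -289.34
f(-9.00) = 1931.72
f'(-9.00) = -687.92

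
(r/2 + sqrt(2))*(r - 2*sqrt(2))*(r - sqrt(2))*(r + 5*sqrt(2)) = r^4/2 + 2*sqrt(2)*r^3 - 9*r^2 - 16*sqrt(2)*r + 40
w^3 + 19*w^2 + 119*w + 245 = (w + 5)*(w + 7)^2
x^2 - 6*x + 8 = (x - 4)*(x - 2)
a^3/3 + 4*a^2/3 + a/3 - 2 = (a/3 + 1)*(a - 1)*(a + 2)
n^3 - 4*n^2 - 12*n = n*(n - 6)*(n + 2)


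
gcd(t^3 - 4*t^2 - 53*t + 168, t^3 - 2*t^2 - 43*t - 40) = t - 8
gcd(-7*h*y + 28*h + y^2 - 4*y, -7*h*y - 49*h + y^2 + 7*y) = -7*h + y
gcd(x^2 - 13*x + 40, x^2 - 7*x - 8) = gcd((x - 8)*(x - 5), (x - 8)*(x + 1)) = x - 8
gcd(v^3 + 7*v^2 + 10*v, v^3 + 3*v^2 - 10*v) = v^2 + 5*v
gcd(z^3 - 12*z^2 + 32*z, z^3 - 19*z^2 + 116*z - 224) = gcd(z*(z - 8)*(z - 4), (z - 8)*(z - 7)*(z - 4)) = z^2 - 12*z + 32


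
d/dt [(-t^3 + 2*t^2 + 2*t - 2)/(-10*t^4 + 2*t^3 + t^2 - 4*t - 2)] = (-10*t^6 + 40*t^5 + 55*t^4 - 80*t^3 + 8*t^2 - 4*t - 12)/(100*t^8 - 40*t^7 - 16*t^6 + 84*t^5 + 25*t^4 - 16*t^3 + 12*t^2 + 16*t + 4)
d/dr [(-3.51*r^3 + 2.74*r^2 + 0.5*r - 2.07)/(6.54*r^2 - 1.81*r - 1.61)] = (-22.9554*r^4 + 12.7062*r^3 + 8.7239*r^2 + 18.2528*r - 4.5517)/(42.7716*r^4 - 23.6748*r^3 - 17.7827*r^2 + 5.8282*r + 2.5921)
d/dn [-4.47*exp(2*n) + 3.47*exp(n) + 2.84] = (3.47 - 8.94*exp(n))*exp(n)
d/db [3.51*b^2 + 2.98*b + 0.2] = 7.02*b + 2.98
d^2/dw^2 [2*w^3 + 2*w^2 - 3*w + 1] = 12*w + 4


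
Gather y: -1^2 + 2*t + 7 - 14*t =6 - 12*t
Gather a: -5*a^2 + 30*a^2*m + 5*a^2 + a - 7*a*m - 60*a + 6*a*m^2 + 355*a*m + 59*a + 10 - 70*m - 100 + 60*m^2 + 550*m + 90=30*a^2*m + a*(6*m^2 + 348*m) + 60*m^2 + 480*m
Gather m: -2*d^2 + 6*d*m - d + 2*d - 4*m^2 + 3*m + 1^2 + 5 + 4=-2*d^2 + d - 4*m^2 + m*(6*d + 3) + 10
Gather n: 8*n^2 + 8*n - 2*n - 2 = 8*n^2 + 6*n - 2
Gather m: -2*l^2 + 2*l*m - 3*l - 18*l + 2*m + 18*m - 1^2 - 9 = -2*l^2 - 21*l + m*(2*l + 20) - 10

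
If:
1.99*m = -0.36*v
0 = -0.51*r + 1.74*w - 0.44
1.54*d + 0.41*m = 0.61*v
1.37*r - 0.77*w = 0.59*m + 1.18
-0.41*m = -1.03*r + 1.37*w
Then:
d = -11.67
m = 4.75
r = 3.65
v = -26.27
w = 1.32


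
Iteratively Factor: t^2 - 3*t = (t - 3)*(t)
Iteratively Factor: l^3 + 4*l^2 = (l + 4)*(l^2) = l*(l + 4)*(l)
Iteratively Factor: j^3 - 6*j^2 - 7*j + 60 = (j - 4)*(j^2 - 2*j - 15) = (j - 4)*(j + 3)*(j - 5)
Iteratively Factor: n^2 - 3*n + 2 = (n - 2)*(n - 1)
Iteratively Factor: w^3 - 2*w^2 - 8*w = (w)*(w^2 - 2*w - 8) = w*(w + 2)*(w - 4)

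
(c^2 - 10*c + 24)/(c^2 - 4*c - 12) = (c - 4)/(c + 2)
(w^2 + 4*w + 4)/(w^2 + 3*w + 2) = (w + 2)/(w + 1)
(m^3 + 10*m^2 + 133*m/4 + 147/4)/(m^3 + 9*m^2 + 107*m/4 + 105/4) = (2*m + 7)/(2*m + 5)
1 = 1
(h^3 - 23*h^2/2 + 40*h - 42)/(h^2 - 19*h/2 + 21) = h - 2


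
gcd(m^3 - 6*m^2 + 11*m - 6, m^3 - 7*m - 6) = m - 3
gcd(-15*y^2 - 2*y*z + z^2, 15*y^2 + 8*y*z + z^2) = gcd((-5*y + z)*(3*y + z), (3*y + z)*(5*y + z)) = 3*y + z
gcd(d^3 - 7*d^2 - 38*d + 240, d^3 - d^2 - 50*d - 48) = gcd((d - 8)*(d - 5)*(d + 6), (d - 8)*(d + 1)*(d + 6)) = d^2 - 2*d - 48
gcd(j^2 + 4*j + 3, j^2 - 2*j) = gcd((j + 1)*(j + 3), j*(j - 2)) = 1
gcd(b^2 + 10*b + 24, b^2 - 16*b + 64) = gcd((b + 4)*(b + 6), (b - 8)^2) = 1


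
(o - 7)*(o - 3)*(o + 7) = o^3 - 3*o^2 - 49*o + 147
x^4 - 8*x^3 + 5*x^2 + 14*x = x*(x - 7)*(x - 2)*(x + 1)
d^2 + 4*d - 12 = (d - 2)*(d + 6)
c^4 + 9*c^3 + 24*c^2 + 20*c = c*(c + 2)^2*(c + 5)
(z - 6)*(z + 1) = z^2 - 5*z - 6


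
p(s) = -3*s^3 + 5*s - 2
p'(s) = 5 - 9*s^2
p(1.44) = -3.76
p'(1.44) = -13.66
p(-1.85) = 7.74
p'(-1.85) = -25.80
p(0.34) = -0.42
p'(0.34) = 3.96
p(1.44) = -3.76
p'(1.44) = -13.66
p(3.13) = -78.34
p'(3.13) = -83.17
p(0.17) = -1.16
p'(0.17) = 4.74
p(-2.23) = 20.12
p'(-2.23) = -39.76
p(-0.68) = -4.46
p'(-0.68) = 0.84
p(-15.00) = 10048.00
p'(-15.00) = -2020.00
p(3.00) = -68.00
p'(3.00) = -76.00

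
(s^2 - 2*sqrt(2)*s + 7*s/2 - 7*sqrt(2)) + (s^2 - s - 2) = 2*s^2 - 2*sqrt(2)*s + 5*s/2 - 7*sqrt(2) - 2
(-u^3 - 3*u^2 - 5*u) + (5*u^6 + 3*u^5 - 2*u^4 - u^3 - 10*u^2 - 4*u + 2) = 5*u^6 + 3*u^5 - 2*u^4 - 2*u^3 - 13*u^2 - 9*u + 2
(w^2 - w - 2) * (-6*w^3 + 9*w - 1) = -6*w^5 + 6*w^4 + 21*w^3 - 10*w^2 - 17*w + 2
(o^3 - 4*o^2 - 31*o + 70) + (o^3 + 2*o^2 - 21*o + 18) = 2*o^3 - 2*o^2 - 52*o + 88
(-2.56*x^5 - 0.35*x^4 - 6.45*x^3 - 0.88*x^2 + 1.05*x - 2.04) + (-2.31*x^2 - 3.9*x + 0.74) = -2.56*x^5 - 0.35*x^4 - 6.45*x^3 - 3.19*x^2 - 2.85*x - 1.3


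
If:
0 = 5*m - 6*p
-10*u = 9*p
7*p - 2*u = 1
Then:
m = 3/22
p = 5/44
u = -9/88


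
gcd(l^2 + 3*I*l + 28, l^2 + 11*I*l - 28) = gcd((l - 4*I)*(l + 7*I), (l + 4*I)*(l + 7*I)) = l + 7*I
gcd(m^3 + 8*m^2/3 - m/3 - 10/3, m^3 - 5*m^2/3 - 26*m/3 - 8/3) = m + 2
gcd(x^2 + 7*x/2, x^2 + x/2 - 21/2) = x + 7/2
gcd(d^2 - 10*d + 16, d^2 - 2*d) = d - 2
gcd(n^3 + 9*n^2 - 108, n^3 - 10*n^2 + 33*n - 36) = n - 3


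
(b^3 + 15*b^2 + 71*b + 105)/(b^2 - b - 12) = (b^2 + 12*b + 35)/(b - 4)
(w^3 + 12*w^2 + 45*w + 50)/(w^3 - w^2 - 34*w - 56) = (w^2 + 10*w + 25)/(w^2 - 3*w - 28)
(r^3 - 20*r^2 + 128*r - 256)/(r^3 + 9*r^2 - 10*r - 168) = (r^2 - 16*r + 64)/(r^2 + 13*r + 42)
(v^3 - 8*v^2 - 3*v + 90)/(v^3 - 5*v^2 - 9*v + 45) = (v - 6)/(v - 3)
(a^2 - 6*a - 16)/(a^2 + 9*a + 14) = (a - 8)/(a + 7)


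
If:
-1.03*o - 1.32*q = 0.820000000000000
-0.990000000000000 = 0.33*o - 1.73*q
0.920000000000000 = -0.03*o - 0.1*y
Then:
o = -1.23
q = 0.34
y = -8.83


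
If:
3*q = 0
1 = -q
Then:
No Solution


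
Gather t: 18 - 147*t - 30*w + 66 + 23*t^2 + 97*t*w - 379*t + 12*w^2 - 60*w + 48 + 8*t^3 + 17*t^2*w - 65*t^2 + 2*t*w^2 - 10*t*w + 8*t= 8*t^3 + t^2*(17*w - 42) + t*(2*w^2 + 87*w - 518) + 12*w^2 - 90*w + 132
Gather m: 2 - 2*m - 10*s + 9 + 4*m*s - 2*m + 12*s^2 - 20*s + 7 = m*(4*s - 4) + 12*s^2 - 30*s + 18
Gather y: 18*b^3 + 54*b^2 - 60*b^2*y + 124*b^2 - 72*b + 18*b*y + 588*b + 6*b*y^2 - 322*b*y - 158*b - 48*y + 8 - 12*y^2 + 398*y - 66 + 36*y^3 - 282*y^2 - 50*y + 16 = 18*b^3 + 178*b^2 + 358*b + 36*y^3 + y^2*(6*b - 294) + y*(-60*b^2 - 304*b + 300) - 42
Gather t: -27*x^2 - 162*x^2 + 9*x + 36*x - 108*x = -189*x^2 - 63*x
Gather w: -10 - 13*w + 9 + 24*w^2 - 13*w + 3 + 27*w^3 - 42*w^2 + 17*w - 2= 27*w^3 - 18*w^2 - 9*w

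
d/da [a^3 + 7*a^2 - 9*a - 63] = 3*a^2 + 14*a - 9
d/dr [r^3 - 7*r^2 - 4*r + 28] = 3*r^2 - 14*r - 4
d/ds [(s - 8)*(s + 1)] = 2*s - 7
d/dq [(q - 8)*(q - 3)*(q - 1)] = 3*q^2 - 24*q + 35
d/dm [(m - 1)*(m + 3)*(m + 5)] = 3*m^2 + 14*m + 7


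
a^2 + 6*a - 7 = (a - 1)*(a + 7)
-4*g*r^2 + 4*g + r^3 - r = (-4*g + r)*(r - 1)*(r + 1)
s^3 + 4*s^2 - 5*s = s*(s - 1)*(s + 5)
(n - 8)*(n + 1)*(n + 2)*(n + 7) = n^4 + 2*n^3 - 57*n^2 - 170*n - 112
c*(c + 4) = c^2 + 4*c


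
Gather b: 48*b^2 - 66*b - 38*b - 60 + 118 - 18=48*b^2 - 104*b + 40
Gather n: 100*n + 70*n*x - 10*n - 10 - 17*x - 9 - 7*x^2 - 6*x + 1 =n*(70*x + 90) - 7*x^2 - 23*x - 18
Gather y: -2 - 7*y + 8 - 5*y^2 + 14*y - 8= -5*y^2 + 7*y - 2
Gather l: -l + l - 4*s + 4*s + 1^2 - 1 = 0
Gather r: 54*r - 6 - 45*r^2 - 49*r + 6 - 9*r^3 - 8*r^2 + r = -9*r^3 - 53*r^2 + 6*r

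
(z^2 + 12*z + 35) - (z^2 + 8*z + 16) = 4*z + 19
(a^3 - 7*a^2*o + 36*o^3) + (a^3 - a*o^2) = 2*a^3 - 7*a^2*o - a*o^2 + 36*o^3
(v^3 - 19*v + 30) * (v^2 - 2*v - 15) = v^5 - 2*v^4 - 34*v^3 + 68*v^2 + 225*v - 450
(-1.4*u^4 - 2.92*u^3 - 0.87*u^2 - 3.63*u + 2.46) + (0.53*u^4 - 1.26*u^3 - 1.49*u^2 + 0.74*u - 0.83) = -0.87*u^4 - 4.18*u^3 - 2.36*u^2 - 2.89*u + 1.63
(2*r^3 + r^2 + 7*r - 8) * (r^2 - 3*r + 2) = 2*r^5 - 5*r^4 + 8*r^3 - 27*r^2 + 38*r - 16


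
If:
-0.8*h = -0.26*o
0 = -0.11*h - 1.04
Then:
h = -9.45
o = -29.09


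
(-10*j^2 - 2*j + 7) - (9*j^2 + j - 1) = -19*j^2 - 3*j + 8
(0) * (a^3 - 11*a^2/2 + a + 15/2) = 0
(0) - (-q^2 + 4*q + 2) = q^2 - 4*q - 2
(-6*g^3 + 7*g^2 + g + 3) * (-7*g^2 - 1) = 42*g^5 - 49*g^4 - g^3 - 28*g^2 - g - 3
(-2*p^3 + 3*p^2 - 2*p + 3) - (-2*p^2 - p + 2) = -2*p^3 + 5*p^2 - p + 1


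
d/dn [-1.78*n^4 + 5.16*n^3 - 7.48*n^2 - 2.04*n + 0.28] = -7.12*n^3 + 15.48*n^2 - 14.96*n - 2.04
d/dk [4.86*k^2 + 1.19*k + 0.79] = 9.72*k + 1.19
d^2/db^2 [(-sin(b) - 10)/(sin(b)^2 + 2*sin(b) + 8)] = (sin(b)^5 + 38*sin(b)^4 + 10*sin(b)^3 - 356*sin(b)^2 - 168*sin(b) + 112)/(sin(b)^2 + 2*sin(b) + 8)^3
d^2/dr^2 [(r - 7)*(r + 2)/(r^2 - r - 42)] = -8/(r^3 + 18*r^2 + 108*r + 216)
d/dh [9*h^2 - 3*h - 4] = 18*h - 3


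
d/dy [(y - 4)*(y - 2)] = 2*y - 6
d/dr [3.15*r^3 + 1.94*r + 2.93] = 9.45*r^2 + 1.94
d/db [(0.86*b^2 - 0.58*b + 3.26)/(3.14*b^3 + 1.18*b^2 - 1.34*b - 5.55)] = (-2.7004*b^4 + 3.6424*b^3 - 31.1772*b^2 - 17.2396*b + 7.5874)/(9.8596*b^6 + 7.4104*b^5 - 7.0228*b^4 - 38.0164*b^3 - 11.3024*b^2 + 14.874*b + 30.8025)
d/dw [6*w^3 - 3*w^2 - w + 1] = 18*w^2 - 6*w - 1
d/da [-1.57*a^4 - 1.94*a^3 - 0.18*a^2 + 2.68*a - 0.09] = -6.28*a^3 - 5.82*a^2 - 0.36*a + 2.68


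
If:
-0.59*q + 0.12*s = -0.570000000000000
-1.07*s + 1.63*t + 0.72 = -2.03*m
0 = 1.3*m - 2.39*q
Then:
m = 1.960215694003*t + 6.97800709475609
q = 1.06622610970875*t + 3.79556871262883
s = 5.24227837273467*t + 13.9115461704251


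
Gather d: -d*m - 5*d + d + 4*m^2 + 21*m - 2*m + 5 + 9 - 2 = d*(-m - 4) + 4*m^2 + 19*m + 12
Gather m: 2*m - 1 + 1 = 2*m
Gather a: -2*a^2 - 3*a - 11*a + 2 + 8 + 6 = -2*a^2 - 14*a + 16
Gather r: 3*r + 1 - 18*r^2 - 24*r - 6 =-18*r^2 - 21*r - 5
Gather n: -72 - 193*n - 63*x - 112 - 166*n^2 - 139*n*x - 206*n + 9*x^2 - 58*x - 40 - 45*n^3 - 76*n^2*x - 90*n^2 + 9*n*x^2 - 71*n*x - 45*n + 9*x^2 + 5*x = -45*n^3 + n^2*(-76*x - 256) + n*(9*x^2 - 210*x - 444) + 18*x^2 - 116*x - 224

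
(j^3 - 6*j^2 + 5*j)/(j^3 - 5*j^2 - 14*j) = (-j^2 + 6*j - 5)/(-j^2 + 5*j + 14)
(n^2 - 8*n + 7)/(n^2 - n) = (n - 7)/n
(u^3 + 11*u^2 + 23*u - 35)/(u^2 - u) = u + 12 + 35/u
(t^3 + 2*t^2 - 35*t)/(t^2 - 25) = t*(t + 7)/(t + 5)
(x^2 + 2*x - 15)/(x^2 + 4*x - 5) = (x - 3)/(x - 1)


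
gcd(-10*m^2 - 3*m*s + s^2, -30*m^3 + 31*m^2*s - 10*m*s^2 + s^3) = -5*m + s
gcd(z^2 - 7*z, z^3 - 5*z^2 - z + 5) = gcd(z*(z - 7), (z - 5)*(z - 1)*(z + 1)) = 1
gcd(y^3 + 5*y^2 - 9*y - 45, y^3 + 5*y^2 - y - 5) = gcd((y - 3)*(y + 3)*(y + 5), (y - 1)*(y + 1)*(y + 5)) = y + 5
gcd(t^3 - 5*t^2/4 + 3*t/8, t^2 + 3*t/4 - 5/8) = t - 1/2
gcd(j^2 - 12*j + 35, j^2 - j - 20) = j - 5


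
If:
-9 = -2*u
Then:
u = 9/2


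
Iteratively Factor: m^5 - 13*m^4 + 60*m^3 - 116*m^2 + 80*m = (m - 2)*(m^4 - 11*m^3 + 38*m^2 - 40*m) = (m - 2)^2*(m^3 - 9*m^2 + 20*m) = (m - 4)*(m - 2)^2*(m^2 - 5*m) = m*(m - 4)*(m - 2)^2*(m - 5)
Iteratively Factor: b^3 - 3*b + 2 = (b - 1)*(b^2 + b - 2) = (b - 1)*(b + 2)*(b - 1)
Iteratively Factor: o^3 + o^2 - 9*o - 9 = (o + 1)*(o^2 - 9) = (o - 3)*(o + 1)*(o + 3)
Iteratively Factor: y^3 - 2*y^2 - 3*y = (y - 3)*(y^2 + y) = y*(y - 3)*(y + 1)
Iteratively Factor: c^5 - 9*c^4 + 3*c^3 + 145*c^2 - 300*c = (c + 4)*(c^4 - 13*c^3 + 55*c^2 - 75*c) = c*(c + 4)*(c^3 - 13*c^2 + 55*c - 75) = c*(c - 5)*(c + 4)*(c^2 - 8*c + 15) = c*(c - 5)*(c - 3)*(c + 4)*(c - 5)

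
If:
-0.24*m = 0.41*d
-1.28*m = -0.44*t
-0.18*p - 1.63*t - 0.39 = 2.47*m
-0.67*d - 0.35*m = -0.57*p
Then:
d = 0.03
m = -0.05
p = 0.00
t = -0.16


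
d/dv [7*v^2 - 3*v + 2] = 14*v - 3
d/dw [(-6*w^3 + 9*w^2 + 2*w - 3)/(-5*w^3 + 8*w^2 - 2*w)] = (-3*w^4 + 44*w^3 - 79*w^2 + 48*w - 6)/(w^2*(25*w^4 - 80*w^3 + 84*w^2 - 32*w + 4))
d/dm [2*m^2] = 4*m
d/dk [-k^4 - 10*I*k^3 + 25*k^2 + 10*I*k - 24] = -4*k^3 - 30*I*k^2 + 50*k + 10*I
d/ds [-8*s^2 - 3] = -16*s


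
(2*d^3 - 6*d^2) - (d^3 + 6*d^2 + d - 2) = d^3 - 12*d^2 - d + 2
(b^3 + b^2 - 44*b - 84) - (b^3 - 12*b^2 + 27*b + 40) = 13*b^2 - 71*b - 124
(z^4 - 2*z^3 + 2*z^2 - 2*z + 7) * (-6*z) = -6*z^5 + 12*z^4 - 12*z^3 + 12*z^2 - 42*z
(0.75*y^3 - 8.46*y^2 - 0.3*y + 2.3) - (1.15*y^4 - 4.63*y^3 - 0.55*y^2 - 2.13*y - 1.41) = -1.15*y^4 + 5.38*y^3 - 7.91*y^2 + 1.83*y + 3.71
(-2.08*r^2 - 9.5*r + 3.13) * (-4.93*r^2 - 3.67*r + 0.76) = 10.2544*r^4 + 54.4686*r^3 + 17.8533*r^2 - 18.7071*r + 2.3788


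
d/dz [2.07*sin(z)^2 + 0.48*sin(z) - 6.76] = (4.14*sin(z) + 0.48)*cos(z)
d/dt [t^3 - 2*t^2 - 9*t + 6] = 3*t^2 - 4*t - 9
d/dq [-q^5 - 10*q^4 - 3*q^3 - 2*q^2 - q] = -5*q^4 - 40*q^3 - 9*q^2 - 4*q - 1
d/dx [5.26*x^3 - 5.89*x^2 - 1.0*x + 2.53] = 15.78*x^2 - 11.78*x - 1.0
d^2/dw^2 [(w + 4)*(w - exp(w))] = -w*exp(w) - 6*exp(w) + 2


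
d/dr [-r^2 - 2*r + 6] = -2*r - 2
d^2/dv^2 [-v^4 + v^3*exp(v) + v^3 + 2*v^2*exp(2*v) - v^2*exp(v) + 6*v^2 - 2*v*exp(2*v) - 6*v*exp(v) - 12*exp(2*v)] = v^3*exp(v) + 8*v^2*exp(2*v) + 5*v^2*exp(v) - 12*v^2 + 8*v*exp(2*v) - 4*v*exp(v) + 6*v - 52*exp(2*v) - 14*exp(v) + 12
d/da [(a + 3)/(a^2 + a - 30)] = (a^2 + a - (a + 3)*(2*a + 1) - 30)/(a^2 + a - 30)^2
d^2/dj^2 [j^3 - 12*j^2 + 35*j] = 6*j - 24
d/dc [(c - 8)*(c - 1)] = 2*c - 9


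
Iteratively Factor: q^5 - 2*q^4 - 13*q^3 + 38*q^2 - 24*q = (q - 2)*(q^4 - 13*q^2 + 12*q) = (q - 3)*(q - 2)*(q^3 + 3*q^2 - 4*q) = (q - 3)*(q - 2)*(q - 1)*(q^2 + 4*q) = q*(q - 3)*(q - 2)*(q - 1)*(q + 4)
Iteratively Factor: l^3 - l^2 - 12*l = (l + 3)*(l^2 - 4*l) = l*(l + 3)*(l - 4)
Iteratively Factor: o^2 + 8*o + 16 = (o + 4)*(o + 4)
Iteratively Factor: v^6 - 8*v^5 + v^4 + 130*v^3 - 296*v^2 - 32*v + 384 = (v - 2)*(v^5 - 6*v^4 - 11*v^3 + 108*v^2 - 80*v - 192) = (v - 4)*(v - 2)*(v^4 - 2*v^3 - 19*v^2 + 32*v + 48) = (v - 4)^2*(v - 2)*(v^3 + 2*v^2 - 11*v - 12) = (v - 4)^2*(v - 3)*(v - 2)*(v^2 + 5*v + 4) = (v - 4)^2*(v - 3)*(v - 2)*(v + 4)*(v + 1)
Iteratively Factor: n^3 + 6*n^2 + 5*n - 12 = (n - 1)*(n^2 + 7*n + 12) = (n - 1)*(n + 3)*(n + 4)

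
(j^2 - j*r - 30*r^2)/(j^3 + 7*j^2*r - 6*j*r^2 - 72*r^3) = (j^2 - j*r - 30*r^2)/(j^3 + 7*j^2*r - 6*j*r^2 - 72*r^3)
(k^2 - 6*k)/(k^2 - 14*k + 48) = k/(k - 8)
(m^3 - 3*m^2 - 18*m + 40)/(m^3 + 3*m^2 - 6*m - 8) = (m - 5)/(m + 1)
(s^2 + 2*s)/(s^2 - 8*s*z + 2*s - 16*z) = s/(s - 8*z)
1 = 1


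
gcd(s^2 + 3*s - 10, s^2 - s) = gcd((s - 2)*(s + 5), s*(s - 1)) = 1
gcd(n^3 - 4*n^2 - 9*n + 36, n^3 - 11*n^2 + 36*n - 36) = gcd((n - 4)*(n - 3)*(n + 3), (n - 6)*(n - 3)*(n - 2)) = n - 3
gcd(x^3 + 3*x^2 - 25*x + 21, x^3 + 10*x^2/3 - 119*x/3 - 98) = x + 7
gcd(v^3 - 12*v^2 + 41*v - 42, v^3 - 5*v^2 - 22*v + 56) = v^2 - 9*v + 14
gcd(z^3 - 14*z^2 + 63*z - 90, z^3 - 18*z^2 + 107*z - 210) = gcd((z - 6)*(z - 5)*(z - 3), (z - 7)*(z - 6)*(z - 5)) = z^2 - 11*z + 30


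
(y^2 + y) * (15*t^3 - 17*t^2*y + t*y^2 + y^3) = 15*t^3*y^2 + 15*t^3*y - 17*t^2*y^3 - 17*t^2*y^2 + t*y^4 + t*y^3 + y^5 + y^4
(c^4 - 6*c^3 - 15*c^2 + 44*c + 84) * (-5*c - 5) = -5*c^5 + 25*c^4 + 105*c^3 - 145*c^2 - 640*c - 420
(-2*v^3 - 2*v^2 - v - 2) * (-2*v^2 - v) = 4*v^5 + 6*v^4 + 4*v^3 + 5*v^2 + 2*v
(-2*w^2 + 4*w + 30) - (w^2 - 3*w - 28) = -3*w^2 + 7*w + 58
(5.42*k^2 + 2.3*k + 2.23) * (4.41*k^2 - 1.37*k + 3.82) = 23.9022*k^4 + 2.7176*k^3 + 27.3877*k^2 + 5.7309*k + 8.5186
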